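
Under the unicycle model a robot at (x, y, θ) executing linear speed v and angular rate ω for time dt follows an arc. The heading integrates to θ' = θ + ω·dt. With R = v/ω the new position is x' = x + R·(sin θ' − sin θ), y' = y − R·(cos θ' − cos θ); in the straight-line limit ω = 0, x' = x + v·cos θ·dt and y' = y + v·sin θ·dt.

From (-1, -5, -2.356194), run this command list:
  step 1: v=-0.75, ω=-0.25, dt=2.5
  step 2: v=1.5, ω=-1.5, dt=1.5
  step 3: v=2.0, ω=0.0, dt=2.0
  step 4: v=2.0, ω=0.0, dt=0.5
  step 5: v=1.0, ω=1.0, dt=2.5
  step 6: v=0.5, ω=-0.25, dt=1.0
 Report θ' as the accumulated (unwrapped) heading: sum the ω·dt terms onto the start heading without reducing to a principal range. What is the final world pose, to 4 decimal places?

step 1: θ'=-2.9812 (R=3.0000) → pose (0.6422, -4.1598, -2.9812)
step 2: θ'=-5.2312 (R=-1.0000) → pose (-0.3859, -2.6768, -5.2312)
step 3: θ'=-5.2312 (straight) → pose (1.5974, 0.7968, -5.2312)
step 4: θ'=-5.2312 (straight) → pose (2.0933, 1.6652, -5.2312)
step 5: θ'=-2.7312 (R=1.0000) → pose (0.8259, 3.0780, -2.7312)
step 6: θ'=-2.9812 (R=-2.0000) → pose (0.3474, 2.9376, -2.9812)

(0.3474, 2.9376, -2.9812)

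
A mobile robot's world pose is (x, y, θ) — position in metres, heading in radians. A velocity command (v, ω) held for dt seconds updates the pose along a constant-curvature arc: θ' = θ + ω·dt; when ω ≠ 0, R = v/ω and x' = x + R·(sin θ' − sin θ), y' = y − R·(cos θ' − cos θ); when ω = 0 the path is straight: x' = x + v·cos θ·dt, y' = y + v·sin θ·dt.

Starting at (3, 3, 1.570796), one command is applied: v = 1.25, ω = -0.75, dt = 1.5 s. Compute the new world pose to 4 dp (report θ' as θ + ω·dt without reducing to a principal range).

(3.9480, 4.5038, 0.4458)

θ' = 1.5708 + -0.75·1.5 = 0.4458
R = v/ω = 1.25/-0.75 = -1.6667
x' = 3 + -1.6667·(sin 0.4458 − sin 1.5708) = 3.9480
y' = 3 − -1.6667·(cos 0.4458 − cos 1.5708) = 4.5038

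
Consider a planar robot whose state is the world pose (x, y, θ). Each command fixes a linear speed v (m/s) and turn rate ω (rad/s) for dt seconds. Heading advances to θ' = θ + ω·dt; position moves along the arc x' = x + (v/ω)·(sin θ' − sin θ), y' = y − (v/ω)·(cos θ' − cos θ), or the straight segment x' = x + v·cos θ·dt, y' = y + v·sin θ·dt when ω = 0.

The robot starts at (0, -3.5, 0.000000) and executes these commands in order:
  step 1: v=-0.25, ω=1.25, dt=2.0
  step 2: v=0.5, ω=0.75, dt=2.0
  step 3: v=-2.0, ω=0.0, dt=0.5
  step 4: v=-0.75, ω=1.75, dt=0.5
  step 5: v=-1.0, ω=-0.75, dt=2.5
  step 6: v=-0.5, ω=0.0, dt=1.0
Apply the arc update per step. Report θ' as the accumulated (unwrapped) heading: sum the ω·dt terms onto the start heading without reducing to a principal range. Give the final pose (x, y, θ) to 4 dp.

step 1: θ'=2.5000 (R=-0.2000) → pose (-0.1197, -3.8602, 2.5000)
step 2: θ'=4.0000 (R=0.6667) → pose (-1.0232, -3.9586, 4.0000)
step 3: θ'=4.0000 (straight) → pose (-0.3696, -3.2018, 4.0000)
step 4: θ'=4.8750 (R=-0.4286) → pose (-0.2710, -2.8522, 4.8750)
step 5: θ'=3.0000 (R=1.3333) → pose (1.2329, -1.3164, 3.0000)
step 6: θ'=3.0000 (straight) → pose (1.7279, -1.3870, 3.0000)

(1.7279, -1.3870, 3.0000)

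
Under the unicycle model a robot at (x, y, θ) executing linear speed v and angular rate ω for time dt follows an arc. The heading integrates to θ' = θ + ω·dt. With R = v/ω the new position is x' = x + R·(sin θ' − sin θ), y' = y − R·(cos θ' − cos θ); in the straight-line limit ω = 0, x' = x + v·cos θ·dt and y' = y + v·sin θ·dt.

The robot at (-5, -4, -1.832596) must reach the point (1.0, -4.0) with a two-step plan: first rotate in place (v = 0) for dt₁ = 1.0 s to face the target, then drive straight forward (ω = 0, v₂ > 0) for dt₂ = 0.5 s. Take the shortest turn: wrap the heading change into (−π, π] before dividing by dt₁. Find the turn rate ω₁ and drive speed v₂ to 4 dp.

ω₁ = 1.8326, v₂ = 12.0000

heading to target = atan2(-4−-4, 1−-5) = 0.0000
Δθ = wrap(0.0000 − -1.8326) = 1.8326; ω₁ = Δθ/dt₁ = 1.8326
distance = √((1−-5)² + (-4−-4)²) = 6.0000; v₂ = distance/dt₂ = 12.0000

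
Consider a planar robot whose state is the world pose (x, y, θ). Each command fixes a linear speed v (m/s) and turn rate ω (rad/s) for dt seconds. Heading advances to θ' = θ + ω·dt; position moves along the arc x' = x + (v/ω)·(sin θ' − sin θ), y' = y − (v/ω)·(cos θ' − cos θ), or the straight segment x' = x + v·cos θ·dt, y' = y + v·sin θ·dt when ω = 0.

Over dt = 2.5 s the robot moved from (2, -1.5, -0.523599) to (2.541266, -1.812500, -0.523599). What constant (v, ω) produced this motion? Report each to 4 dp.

v = 0.2500, ω = 0.0000

Δθ = -0.523599 − -0.523599 = 0.000000
ω = Δθ/dt = 0.000000/2.5 = 0.0000
ω = 0 → v = (Δx·cos θ + Δy·sin θ)/dt = 0.2500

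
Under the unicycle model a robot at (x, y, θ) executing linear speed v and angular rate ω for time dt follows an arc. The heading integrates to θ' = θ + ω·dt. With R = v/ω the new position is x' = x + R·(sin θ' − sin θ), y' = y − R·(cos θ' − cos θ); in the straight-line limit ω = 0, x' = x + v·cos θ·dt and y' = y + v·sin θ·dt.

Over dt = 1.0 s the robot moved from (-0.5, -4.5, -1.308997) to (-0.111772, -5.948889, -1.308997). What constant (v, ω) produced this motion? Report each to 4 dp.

v = 1.5000, ω = 0.0000

Δθ = -1.308997 − -1.308997 = 0.000000
ω = Δθ/dt = 0.000000/1.0 = 0.0000
ω = 0 → v = (Δx·cos θ + Δy·sin θ)/dt = 1.5000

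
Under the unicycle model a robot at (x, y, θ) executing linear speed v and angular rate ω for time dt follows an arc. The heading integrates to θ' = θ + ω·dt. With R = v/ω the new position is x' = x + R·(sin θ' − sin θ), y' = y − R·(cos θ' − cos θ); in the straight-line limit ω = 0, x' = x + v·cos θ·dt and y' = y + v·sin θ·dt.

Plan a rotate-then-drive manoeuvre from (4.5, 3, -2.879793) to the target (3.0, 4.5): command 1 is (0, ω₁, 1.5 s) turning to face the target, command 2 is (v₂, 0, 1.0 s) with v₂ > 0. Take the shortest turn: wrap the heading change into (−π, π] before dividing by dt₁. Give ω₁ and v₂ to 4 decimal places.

ω₁ = -0.6981, v₂ = 2.1213

heading to target = atan2(4.5−3, 3−4.5) = 2.3562
Δθ = wrap(2.3562 − -2.8798) = -1.0472; ω₁ = Δθ/dt₁ = -0.6981
distance = √((3−4.5)² + (4.5−3)²) = 2.1213; v₂ = distance/dt₂ = 2.1213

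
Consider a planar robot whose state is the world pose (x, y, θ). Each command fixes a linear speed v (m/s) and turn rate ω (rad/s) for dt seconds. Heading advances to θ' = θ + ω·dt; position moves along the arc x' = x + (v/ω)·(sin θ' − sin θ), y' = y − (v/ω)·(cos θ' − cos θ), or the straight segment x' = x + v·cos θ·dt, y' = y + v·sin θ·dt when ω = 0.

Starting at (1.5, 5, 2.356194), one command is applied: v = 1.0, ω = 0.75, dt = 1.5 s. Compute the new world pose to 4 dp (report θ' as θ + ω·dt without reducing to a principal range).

θ' = 2.3562 + 0.75·1.5 = 3.4812
R = v/ω = 1.0/0.75 = 1.3333
x' = 1.5 + 1.3333·(sin 3.4812 − sin 2.3562) = 0.1130
y' = 5 − 1.3333·(cos 3.4812 − cos 2.3562) = 5.3144

(0.1130, 5.3144, 3.4812)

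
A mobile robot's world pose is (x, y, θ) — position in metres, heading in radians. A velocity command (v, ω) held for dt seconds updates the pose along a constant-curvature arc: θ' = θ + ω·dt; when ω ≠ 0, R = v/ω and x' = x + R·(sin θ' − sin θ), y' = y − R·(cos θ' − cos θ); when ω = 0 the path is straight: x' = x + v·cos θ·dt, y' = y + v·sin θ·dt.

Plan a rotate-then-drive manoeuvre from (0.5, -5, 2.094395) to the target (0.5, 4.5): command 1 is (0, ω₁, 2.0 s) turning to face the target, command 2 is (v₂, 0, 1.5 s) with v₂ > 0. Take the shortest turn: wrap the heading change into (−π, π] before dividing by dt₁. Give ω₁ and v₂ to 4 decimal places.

heading to target = atan2(4.5−-5, 0.5−0.5) = 1.5708
Δθ = wrap(1.5708 − 2.0944) = -0.5236; ω₁ = Δθ/dt₁ = -0.2618
distance = √((0.5−0.5)² + (4.5−-5)²) = 9.5000; v₂ = distance/dt₂ = 6.3333

ω₁ = -0.2618, v₂ = 6.3333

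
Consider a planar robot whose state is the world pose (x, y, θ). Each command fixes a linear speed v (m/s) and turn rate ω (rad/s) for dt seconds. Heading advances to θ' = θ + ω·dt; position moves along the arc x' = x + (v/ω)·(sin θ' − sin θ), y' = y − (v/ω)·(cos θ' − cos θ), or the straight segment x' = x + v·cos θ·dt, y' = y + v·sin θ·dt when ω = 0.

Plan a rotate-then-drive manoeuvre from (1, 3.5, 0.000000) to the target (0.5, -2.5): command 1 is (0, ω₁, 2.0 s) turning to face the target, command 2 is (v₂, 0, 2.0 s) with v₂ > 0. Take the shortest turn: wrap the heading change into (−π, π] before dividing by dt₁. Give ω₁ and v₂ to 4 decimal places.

ω₁ = -0.8270, v₂ = 3.0104

heading to target = atan2(-2.5−3.5, 0.5−1) = -1.6539
Δθ = wrap(-1.6539 − 0.0000) = -1.6539; ω₁ = Δθ/dt₁ = -0.8270
distance = √((0.5−1)² + (-2.5−3.5)²) = 6.0208; v₂ = distance/dt₂ = 3.0104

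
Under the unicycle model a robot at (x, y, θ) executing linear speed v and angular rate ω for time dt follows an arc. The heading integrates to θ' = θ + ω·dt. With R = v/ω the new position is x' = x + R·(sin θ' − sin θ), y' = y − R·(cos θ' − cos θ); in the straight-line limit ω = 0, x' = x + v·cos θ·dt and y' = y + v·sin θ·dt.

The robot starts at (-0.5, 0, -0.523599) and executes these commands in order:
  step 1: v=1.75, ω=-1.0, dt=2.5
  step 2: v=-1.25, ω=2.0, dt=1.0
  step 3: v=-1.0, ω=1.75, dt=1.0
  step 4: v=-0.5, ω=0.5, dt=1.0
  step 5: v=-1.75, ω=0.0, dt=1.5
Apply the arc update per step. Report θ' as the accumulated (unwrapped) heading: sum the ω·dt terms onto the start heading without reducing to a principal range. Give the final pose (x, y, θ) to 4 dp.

step 1: θ'=-3.0236 (R=-1.7500) → pose (-1.1690, -3.2534, -3.0236)
step 2: θ'=-1.0236 (R=-0.6250) → pose (-0.7088, -2.3075, -1.0236)
step 3: θ'=0.7264 (R=-0.5714) → pose (-1.5763, -2.1777, 0.7264)
step 4: θ'=1.2264 (R=-1.0000) → pose (-1.8534, -2.5876, 1.2264)
step 5: θ'=1.2264 (straight) → pose (-2.7397, -5.0585, 1.2264)

(-2.7397, -5.0585, 1.2264)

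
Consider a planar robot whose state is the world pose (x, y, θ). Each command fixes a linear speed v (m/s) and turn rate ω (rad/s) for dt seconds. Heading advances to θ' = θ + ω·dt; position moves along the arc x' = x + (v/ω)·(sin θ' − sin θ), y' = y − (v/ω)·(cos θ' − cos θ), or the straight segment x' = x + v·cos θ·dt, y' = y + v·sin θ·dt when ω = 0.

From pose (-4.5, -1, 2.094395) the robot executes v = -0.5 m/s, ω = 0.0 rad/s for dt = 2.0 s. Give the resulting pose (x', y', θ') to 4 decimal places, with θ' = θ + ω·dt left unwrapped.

(-4.0000, -1.8660, 2.0944)

θ' = 2.0944 + 0.0·2.0 = 2.0944
ω = 0 → straight: x' = -4.5 + -0.5·cos(2.0944)·2.0 = -4.0000
y' = -1 + -0.5·sin(2.0944)·2.0 = -1.8660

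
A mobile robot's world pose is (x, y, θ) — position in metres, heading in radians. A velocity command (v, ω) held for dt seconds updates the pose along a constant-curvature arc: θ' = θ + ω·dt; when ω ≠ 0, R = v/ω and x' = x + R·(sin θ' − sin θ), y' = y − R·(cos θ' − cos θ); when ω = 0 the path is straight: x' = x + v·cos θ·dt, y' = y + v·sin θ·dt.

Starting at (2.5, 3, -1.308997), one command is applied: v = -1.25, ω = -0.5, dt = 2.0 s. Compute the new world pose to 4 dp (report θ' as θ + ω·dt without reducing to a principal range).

(3.0656, 5.3294, -2.3090)

θ' = -1.3090 + -0.5·2.0 = -2.3090
R = v/ω = -1.25/-0.5 = 2.5000
x' = 2.5 + 2.5000·(sin -2.3090 − sin -1.3090) = 3.0656
y' = 3 − 2.5000·(cos -2.3090 − cos -1.3090) = 5.3294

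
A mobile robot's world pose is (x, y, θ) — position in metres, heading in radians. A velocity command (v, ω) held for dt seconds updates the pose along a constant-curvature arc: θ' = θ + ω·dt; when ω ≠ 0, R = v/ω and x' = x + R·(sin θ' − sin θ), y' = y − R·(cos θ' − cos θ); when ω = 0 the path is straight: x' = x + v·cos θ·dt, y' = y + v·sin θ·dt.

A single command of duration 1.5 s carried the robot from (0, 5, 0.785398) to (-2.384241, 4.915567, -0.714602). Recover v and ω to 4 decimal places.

v = -1.7500, ω = -1.0000

Δθ = -0.714602 − 0.785398 = -1.500000
ω = Δθ/dt = -1.500000/1.5 = -1.0000
R = Δx/(sin θ' − sin θ) = 1.7500
v = R·ω = 1.7500·-1.0000 = -1.7500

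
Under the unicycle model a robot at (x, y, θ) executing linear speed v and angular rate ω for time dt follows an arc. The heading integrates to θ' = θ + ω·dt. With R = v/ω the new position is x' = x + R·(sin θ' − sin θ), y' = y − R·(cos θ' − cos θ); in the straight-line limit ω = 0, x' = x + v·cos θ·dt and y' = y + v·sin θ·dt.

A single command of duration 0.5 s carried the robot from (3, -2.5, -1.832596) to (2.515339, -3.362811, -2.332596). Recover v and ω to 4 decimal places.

Δθ = -2.332596 − -1.832596 = -0.500000
ω = Δθ/dt = -0.500000/0.5 = -1.0000
R = −Δy/(cos θ' − cos θ) = -2.0000
v = R·ω = -2.0000·-1.0000 = 2.0000

v = 2.0000, ω = -1.0000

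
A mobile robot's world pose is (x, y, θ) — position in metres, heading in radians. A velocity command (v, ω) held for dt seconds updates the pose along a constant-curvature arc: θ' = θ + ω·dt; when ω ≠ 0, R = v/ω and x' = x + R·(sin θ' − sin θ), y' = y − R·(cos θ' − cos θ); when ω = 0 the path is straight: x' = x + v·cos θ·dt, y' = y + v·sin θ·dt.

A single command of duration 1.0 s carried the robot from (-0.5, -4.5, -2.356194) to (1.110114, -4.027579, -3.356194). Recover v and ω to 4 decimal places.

Δθ = -3.356194 − -2.356194 = -1.000000
ω = Δθ/dt = -1.000000/1.0 = -1.0000
R = Δx/(sin θ' − sin θ) = 1.7500
v = R·ω = 1.7500·-1.0000 = -1.7500

v = -1.7500, ω = -1.0000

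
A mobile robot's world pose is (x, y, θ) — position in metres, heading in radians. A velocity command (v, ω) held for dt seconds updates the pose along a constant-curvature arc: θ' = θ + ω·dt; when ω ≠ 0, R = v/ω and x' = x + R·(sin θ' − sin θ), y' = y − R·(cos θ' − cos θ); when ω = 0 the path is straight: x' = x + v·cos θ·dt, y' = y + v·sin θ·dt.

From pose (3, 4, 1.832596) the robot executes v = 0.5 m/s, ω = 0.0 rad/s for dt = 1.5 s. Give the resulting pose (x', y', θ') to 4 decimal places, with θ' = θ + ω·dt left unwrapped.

θ' = 1.8326 + 0.0·1.5 = 1.8326
ω = 0 → straight: x' = 3 + 0.5·cos(1.8326)·1.5 = 2.8059
y' = 4 + 0.5·sin(1.8326)·1.5 = 4.7244

(2.8059, 4.7244, 1.8326)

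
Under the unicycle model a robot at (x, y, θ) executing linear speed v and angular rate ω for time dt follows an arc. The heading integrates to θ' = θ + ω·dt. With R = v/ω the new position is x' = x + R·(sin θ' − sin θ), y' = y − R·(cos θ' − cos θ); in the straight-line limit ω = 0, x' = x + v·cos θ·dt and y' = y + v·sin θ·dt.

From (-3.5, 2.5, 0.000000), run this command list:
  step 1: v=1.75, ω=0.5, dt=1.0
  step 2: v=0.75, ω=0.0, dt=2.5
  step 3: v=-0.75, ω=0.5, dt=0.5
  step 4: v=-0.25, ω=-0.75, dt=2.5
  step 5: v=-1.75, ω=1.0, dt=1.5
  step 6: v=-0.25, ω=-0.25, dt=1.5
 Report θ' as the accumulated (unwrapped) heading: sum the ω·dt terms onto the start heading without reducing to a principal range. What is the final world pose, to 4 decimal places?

step 1: θ'=0.5000 (R=3.5000) → pose (-1.8220, 2.9285, 0.5000)
step 2: θ'=0.5000 (straight) → pose (-0.1765, 3.8274, 0.5000)
step 3: θ'=0.7500 (R=-1.5000) → pose (-0.4799, 3.6085, 0.7500)
step 4: θ'=-1.1250 (R=0.3333) → pose (-1.0078, 3.7087, -1.1250)
step 5: θ'=0.3750 (R=-1.7500) → pose (-3.2278, 4.5825, 0.3750)
step 6: θ'=0.0000 (R=1.0000) → pose (-3.5940, 4.5131, 0.0000)

(-3.5940, 4.5131, 0.0000)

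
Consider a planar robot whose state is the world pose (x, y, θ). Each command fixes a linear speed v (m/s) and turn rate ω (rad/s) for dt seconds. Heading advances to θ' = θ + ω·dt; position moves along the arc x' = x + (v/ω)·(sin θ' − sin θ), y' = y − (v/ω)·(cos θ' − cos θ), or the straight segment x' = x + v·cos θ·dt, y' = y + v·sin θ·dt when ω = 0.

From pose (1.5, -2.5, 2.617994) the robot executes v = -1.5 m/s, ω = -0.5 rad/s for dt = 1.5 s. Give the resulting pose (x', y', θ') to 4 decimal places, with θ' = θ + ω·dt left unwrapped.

θ' = 2.6180 + -0.5·1.5 = 1.8680
R = v/ω = -1.5/-0.5 = 3.0000
x' = 1.5 + 3.0000·(sin 1.8680 − sin 2.6180) = 2.8685
y' = -2.5 − 3.0000·(cos 1.8680 − cos 2.6180) = -4.2196

(2.8685, -4.2196, 1.8680)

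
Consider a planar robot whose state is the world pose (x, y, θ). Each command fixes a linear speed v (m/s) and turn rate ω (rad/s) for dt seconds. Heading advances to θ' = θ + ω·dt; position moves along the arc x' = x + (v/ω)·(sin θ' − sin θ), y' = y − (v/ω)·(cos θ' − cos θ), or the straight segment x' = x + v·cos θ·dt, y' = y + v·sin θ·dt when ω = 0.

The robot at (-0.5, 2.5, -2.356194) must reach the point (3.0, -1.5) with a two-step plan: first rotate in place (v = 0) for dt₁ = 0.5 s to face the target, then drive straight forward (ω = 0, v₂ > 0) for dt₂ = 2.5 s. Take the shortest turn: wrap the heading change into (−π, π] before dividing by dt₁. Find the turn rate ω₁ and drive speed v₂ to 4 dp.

heading to target = atan2(-1.5−2.5, 3−-0.5) = -0.8520
Δθ = wrap(-0.8520 − -2.3562) = 1.5042; ω₁ = Δθ/dt₁ = 3.0085
distance = √((3−-0.5)² + (-1.5−2.5)²) = 5.3151; v₂ = distance/dt₂ = 2.1260

ω₁ = 3.0085, v₂ = 2.1260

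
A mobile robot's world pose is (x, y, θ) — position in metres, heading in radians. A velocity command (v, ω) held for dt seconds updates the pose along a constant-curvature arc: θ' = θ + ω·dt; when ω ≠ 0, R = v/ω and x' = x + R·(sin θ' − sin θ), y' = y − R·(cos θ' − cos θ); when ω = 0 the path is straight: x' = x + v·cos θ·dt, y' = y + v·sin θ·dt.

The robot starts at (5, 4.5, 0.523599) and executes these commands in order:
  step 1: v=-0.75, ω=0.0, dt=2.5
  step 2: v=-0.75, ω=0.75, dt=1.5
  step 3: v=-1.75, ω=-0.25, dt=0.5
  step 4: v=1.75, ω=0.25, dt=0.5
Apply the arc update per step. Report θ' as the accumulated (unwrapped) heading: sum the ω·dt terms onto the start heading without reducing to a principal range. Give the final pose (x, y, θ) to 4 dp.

step 1: θ'=0.5236 (straight) → pose (3.3762, 3.5625, 0.5236)
step 2: θ'=1.6486 (R=-1.0000) → pose (2.8792, 2.6188, 1.6486)
step 3: θ'=1.5236 (R=7.0000) → pose (2.8926, 1.7444, 1.5236)
step 4: θ'=1.6486 (R=7.0000) → pose (2.8792, 2.6188, 1.6486)

(2.8792, 2.6188, 1.6486)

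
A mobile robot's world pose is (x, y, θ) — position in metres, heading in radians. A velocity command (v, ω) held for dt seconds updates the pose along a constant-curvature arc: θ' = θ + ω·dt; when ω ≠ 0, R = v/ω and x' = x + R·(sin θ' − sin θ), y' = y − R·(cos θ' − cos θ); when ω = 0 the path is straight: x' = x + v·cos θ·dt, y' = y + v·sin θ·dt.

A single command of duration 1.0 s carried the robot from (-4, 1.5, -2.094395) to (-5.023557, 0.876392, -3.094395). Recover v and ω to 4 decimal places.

v = 1.2500, ω = -1.0000

Δθ = -3.094395 − -2.094395 = -1.000000
ω = Δθ/dt = -1.000000/1.0 = -1.0000
R = Δx/(sin θ' − sin θ) = -1.2500
v = R·ω = -1.2500·-1.0000 = 1.2500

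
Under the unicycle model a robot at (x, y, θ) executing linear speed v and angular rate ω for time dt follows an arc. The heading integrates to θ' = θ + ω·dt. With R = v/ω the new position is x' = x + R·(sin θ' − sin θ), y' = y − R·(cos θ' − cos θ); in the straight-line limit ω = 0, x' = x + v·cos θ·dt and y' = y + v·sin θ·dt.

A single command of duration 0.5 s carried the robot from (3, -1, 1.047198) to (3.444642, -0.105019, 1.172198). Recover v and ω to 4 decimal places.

v = 2.0000, ω = 0.2500

Δθ = 1.172198 − 1.047198 = 0.125000
ω = Δθ/dt = 0.125000/0.5 = 0.2500
R = −Δy/(cos θ' − cos θ) = 8.0000
v = R·ω = 8.0000·0.2500 = 2.0000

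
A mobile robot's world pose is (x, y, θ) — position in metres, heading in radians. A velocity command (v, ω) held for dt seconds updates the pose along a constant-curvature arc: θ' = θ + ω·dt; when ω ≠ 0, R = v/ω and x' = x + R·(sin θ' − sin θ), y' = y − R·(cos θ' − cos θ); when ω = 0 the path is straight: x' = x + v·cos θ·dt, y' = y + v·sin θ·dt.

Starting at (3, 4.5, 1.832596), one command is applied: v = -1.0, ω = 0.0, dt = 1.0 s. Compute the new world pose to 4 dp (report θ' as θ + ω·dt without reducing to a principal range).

θ' = 1.8326 + 0.0·1.0 = 1.8326
ω = 0 → straight: x' = 3 + -1.0·cos(1.8326)·1.0 = 3.2588
y' = 4.5 + -1.0·sin(1.8326)·1.0 = 3.5341

(3.2588, 3.5341, 1.8326)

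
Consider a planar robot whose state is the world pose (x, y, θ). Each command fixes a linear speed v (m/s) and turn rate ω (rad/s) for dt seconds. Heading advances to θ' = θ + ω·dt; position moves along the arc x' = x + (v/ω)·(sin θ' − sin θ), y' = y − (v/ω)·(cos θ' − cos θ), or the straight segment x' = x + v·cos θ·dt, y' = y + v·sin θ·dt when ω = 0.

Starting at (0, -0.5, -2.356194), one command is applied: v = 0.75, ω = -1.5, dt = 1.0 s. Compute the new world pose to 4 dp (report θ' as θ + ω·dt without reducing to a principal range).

θ' = -2.3562 + -1.5·1.0 = -3.8562
R = v/ω = 0.75/-1.5 = -0.5000
x' = 0 + -0.5000·(sin -3.8562 − sin -2.3562) = -0.6812
y' = -0.5 − -0.5000·(cos -3.8562 − cos -2.3562) = -0.5241

(-0.6812, -0.5241, -3.8562)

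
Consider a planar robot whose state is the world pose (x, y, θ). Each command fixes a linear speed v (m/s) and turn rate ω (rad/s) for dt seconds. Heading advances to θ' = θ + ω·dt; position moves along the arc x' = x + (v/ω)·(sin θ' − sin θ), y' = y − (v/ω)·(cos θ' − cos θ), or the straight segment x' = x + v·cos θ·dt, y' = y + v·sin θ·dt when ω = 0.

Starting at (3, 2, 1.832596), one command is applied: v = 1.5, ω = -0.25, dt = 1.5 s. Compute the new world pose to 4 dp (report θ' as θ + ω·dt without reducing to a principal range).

(2.8340, 4.2307, 1.4576)

θ' = 1.8326 + -0.25·1.5 = 1.4576
R = v/ω = 1.5/-0.25 = -6.0000
x' = 3 + -6.0000·(sin 1.4576 − sin 1.8326) = 2.8340
y' = 2 − -6.0000·(cos 1.4576 − cos 1.8326) = 4.2307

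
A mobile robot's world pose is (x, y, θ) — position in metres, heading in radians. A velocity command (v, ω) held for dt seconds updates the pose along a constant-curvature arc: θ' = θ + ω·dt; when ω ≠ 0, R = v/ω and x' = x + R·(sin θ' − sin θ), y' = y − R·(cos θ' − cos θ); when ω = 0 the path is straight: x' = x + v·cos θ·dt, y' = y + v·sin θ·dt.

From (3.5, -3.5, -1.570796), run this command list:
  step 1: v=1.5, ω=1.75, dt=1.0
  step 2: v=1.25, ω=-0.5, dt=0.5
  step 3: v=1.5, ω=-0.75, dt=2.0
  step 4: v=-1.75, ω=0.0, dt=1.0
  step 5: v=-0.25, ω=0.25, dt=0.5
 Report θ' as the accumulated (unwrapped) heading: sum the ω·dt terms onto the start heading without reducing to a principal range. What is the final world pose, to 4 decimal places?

(6.9831, -4.4300, -1.4458)

step 1: θ'=0.1792 (R=0.8571) → pose (4.5099, -4.3434, 0.1792)
step 2: θ'=-0.0708 (R=-2.5000) → pose (5.1324, -4.3096, -0.0708)
step 3: θ'=-1.5708 (R=-2.0000) → pose (6.9909, -6.3046, -1.5708)
step 4: θ'=-1.5708 (straight) → pose (6.9909, -4.5546, -1.5708)
step 5: θ'=-1.4458 (R=-1.0000) → pose (6.9831, -4.4300, -1.4458)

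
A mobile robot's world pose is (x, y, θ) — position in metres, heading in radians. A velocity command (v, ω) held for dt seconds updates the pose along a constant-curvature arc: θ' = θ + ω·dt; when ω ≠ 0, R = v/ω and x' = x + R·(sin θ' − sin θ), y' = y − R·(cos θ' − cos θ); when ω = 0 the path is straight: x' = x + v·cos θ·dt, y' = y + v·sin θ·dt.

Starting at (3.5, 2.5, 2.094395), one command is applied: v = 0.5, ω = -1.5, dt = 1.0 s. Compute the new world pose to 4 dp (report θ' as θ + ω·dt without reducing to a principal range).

θ' = 2.0944 + -1.5·1.0 = 0.5944
R = v/ω = 0.5/-1.5 = -0.3333
x' = 3.5 + -0.3333·(sin 0.5944 − sin 2.0944) = 3.6020
y' = 2.5 − -0.3333·(cos 0.5944 − cos 2.0944) = 2.9428

(3.6020, 2.9428, 0.5944)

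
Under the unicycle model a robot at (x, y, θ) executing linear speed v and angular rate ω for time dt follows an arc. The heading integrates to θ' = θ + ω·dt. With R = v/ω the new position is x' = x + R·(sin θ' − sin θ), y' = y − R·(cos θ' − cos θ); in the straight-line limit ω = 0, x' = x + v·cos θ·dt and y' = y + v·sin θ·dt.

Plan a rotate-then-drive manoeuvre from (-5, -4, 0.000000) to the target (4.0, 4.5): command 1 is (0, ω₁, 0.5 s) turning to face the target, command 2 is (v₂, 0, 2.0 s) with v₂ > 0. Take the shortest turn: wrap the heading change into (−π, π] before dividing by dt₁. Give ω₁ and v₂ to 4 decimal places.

ω₁ = 1.5137, v₂ = 6.1897

heading to target = atan2(4.5−-4, 4−-5) = 0.7568
Δθ = wrap(0.7568 − 0.0000) = 0.7568; ω₁ = Δθ/dt₁ = 1.5137
distance = √((4−-5)² + (4.5−-4)²) = 12.3794; v₂ = distance/dt₂ = 6.1897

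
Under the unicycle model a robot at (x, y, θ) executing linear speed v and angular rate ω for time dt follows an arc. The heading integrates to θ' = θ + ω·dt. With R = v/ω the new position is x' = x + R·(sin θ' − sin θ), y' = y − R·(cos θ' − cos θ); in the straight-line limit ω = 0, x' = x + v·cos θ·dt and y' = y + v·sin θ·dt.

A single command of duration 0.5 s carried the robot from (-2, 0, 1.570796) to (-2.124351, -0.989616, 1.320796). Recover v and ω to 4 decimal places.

v = -2.0000, ω = -0.5000

Δθ = 1.320796 − 1.570796 = -0.250000
ω = Δθ/dt = -0.250000/0.5 = -0.5000
R = −Δy/(cos θ' − cos θ) = 4.0000
v = R·ω = 4.0000·-0.5000 = -2.0000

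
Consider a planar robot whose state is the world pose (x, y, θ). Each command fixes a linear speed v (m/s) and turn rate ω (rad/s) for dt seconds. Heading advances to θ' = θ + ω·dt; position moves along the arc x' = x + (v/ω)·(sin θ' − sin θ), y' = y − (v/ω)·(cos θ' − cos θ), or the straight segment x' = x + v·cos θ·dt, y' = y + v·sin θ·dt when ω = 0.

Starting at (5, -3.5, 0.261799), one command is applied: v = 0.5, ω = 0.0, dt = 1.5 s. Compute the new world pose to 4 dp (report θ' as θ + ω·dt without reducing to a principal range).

(5.7244, -3.3059, 0.2618)

θ' = 0.2618 + 0.0·1.5 = 0.2618
ω = 0 → straight: x' = 5 + 0.5·cos(0.2618)·1.5 = 5.7244
y' = -3.5 + 0.5·sin(0.2618)·1.5 = -3.3059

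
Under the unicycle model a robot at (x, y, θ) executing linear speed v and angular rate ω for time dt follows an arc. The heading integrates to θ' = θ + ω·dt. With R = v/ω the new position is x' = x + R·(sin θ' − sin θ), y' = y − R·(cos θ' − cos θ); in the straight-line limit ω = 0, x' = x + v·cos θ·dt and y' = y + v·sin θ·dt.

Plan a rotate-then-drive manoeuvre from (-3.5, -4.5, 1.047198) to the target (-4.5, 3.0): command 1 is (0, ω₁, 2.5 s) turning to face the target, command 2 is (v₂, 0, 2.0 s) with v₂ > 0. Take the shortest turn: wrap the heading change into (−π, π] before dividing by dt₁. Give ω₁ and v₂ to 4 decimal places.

heading to target = atan2(3−-4.5, -4.5−-3.5) = 1.7033
Δθ = wrap(1.7033 − 1.0472) = 0.6561; ω₁ = Δθ/dt₁ = 0.2625
distance = √((-4.5−-3.5)² + (3−-4.5)²) = 7.5664; v₂ = distance/dt₂ = 3.7832

ω₁ = 0.2625, v₂ = 3.7832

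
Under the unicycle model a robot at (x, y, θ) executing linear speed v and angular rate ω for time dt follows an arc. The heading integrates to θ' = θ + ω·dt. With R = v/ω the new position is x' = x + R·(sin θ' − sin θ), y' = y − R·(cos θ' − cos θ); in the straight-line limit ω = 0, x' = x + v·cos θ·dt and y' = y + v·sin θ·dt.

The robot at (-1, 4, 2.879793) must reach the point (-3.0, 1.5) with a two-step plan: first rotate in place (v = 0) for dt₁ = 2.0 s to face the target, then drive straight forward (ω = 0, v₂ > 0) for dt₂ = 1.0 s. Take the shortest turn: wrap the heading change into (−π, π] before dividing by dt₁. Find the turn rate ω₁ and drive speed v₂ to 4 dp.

ω₁ = 0.5789, v₂ = 3.2016

heading to target = atan2(1.5−4, -3−-1) = -2.2455
Δθ = wrap(-2.2455 − 2.8798) = 1.1579; ω₁ = Δθ/dt₁ = 0.5789
distance = √((-3−-1)² + (1.5−4)²) = 3.2016; v₂ = distance/dt₂ = 3.2016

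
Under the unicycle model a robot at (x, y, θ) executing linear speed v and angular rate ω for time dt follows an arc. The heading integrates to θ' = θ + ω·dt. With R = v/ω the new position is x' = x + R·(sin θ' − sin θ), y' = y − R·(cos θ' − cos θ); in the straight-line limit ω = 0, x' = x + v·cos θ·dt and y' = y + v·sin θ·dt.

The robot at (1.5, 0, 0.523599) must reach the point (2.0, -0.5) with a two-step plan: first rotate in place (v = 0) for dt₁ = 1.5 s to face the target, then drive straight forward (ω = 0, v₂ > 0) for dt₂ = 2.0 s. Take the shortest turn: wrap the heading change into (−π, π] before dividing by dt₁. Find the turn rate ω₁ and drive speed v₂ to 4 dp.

ω₁ = -0.8727, v₂ = 0.3536

heading to target = atan2(-0.5−0, 2−1.5) = -0.7854
Δθ = wrap(-0.7854 − 0.5236) = -1.3090; ω₁ = Δθ/dt₁ = -0.8727
distance = √((2−1.5)² + (-0.5−0)²) = 0.7071; v₂ = distance/dt₂ = 0.3536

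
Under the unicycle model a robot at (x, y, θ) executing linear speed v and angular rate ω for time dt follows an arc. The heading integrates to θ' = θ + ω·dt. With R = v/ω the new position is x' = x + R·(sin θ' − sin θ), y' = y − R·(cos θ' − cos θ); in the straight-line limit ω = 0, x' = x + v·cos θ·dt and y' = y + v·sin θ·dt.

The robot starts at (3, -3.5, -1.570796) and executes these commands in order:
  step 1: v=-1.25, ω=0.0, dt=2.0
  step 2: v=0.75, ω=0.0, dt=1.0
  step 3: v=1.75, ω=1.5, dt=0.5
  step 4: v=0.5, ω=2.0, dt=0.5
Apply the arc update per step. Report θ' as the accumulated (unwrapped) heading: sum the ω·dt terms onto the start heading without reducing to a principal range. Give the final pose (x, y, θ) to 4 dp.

step 1: θ'=-1.5708 (straight) → pose (3.0000, -1.0000, -1.5708)
step 2: θ'=-1.5708 (straight) → pose (3.0000, -1.7500, -1.5708)
step 3: θ'=-0.8208 (R=1.1667) → pose (3.3130, -2.5452, -0.8208)
step 4: θ'=0.1792 (R=0.2500) → pose (3.5405, -2.6208, 0.1792)

(3.5405, -2.6208, 0.1792)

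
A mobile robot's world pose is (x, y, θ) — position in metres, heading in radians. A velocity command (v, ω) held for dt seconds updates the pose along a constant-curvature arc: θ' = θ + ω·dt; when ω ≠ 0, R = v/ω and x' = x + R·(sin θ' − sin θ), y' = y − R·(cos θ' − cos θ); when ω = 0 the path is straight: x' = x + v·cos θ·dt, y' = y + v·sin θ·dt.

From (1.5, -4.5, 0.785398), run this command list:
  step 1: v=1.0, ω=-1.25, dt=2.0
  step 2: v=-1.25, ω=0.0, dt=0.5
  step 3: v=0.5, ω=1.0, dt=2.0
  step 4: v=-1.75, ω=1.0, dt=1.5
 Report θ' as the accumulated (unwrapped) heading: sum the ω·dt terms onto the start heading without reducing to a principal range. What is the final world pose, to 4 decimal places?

step 1: θ'=-1.7146 (R=-0.8000) → pose (2.8574, -5.1803, -1.7146)
step 2: θ'=-1.7146 (straight) → pose (2.9470, -4.5618, -1.7146)
step 3: θ'=0.2854 (R=0.5000) → pose (3.5826, -5.1132, 0.2854)
step 4: θ'=1.7854 (R=-1.7500) → pose (2.3654, -7.1651, 1.7854)

(2.3654, -7.1651, 1.7854)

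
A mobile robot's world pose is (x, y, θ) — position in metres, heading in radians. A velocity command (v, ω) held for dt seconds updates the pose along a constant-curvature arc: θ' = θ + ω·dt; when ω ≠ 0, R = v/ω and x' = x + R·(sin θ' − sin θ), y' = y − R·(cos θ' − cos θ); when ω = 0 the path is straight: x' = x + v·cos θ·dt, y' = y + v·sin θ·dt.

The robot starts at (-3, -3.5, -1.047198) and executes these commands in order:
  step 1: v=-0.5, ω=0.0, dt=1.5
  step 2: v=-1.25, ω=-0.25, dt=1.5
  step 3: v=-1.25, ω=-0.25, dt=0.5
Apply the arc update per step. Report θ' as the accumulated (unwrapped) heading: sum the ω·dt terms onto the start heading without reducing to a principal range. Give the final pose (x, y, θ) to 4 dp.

(-4.0435, -0.4685, -1.5472)

step 1: θ'=-1.0472 (straight) → pose (-3.3750, -2.8505, -1.0472)
step 2: θ'=-1.4222 (R=5.0000) → pose (-3.9898, -1.0907, -1.4222)
step 3: θ'=-1.5472 (R=5.0000) → pose (-4.0435, -0.4685, -1.5472)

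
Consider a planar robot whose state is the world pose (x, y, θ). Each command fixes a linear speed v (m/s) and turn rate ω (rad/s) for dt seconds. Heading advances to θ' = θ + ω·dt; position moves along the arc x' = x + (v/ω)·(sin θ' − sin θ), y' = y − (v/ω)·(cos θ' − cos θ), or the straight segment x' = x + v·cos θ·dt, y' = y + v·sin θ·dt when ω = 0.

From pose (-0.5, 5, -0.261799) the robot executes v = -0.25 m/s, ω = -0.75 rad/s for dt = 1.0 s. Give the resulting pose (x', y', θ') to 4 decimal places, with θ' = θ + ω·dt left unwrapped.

θ' = -0.2618 + -0.75·1.0 = -1.0118
R = v/ω = -0.25/-0.75 = 0.3333
x' = -0.5 + 0.3333·(sin -1.0118 − sin -0.2618) = -0.6963
y' = 5 − 0.3333·(cos -1.0118 − cos -0.2618) = 5.1452

(-0.6963, 5.1452, -1.0118)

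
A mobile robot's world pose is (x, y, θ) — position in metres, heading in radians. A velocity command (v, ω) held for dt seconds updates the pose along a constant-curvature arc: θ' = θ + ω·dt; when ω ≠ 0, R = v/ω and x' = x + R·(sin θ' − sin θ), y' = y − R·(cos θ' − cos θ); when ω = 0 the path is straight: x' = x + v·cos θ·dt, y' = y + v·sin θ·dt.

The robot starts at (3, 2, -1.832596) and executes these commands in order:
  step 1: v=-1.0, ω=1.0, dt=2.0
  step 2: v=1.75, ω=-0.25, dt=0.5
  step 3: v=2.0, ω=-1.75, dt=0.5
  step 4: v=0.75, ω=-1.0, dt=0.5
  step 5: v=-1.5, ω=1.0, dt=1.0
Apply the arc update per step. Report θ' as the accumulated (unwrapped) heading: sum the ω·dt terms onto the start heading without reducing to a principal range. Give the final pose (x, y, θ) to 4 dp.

(2.8370, 3.6998, -0.3326)

step 1: θ'=0.1674 (R=-1.0000) → pose (1.8675, 3.2448, 0.1674)
step 2: θ'=0.0424 (R=-7.0000) → pose (2.7371, 3.3364, 0.0424)
step 3: θ'=-0.8326 (R=-1.1429) → pose (3.6309, 2.9637, -0.8326)
step 4: θ'=-1.3326 (R=-0.7500) → pose (3.8049, 2.6359, -1.3326)
step 5: θ'=-0.3326 (R=-1.5000) → pose (2.8370, 3.6998, -0.3326)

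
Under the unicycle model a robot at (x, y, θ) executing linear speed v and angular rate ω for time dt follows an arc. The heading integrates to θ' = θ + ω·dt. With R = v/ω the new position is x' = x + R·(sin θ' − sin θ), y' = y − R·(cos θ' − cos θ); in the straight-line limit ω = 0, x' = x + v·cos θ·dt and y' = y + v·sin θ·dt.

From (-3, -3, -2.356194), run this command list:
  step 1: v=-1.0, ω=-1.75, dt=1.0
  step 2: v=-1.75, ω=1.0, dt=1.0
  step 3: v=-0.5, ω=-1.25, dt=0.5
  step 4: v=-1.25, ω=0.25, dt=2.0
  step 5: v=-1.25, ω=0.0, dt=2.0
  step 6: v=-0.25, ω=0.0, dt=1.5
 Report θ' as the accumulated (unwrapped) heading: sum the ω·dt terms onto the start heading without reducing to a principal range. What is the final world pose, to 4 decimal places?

(4.8066, -4.9790, -3.2312)

step 1: θ'=-4.1062 (R=0.5714) → pose (-2.1263, -3.0785, -4.1062)
step 2: θ'=-3.1062 (R=-1.7500) → pose (-0.6262, -3.8303, -3.1062)
step 3: θ'=-3.7312 (R=0.4000) → pose (-0.3896, -3.8976, -3.7312)
step 4: θ'=-3.2312 (R=-5.0000) → pose (1.9431, -4.7218, -3.2312)
step 5: θ'=-3.2312 (straight) → pose (4.4331, -4.9455, -3.2312)
step 6: θ'=-3.2312 (straight) → pose (4.8066, -4.9790, -3.2312)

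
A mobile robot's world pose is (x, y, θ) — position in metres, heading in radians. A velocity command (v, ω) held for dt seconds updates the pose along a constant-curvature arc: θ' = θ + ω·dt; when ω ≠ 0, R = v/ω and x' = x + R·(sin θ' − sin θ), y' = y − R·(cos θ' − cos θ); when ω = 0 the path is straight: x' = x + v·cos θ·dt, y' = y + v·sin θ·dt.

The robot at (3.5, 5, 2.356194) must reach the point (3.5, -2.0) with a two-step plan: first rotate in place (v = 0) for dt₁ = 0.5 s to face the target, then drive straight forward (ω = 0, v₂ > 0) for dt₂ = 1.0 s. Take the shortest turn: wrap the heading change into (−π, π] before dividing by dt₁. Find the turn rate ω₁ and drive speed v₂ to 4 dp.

ω₁ = 4.7124, v₂ = 7.0000

heading to target = atan2(-2−5, 3.5−3.5) = -1.5708
Δθ = wrap(-1.5708 − 2.3562) = 2.3562; ω₁ = Δθ/dt₁ = 4.7124
distance = √((3.5−3.5)² + (-2−5)²) = 7.0000; v₂ = distance/dt₂ = 7.0000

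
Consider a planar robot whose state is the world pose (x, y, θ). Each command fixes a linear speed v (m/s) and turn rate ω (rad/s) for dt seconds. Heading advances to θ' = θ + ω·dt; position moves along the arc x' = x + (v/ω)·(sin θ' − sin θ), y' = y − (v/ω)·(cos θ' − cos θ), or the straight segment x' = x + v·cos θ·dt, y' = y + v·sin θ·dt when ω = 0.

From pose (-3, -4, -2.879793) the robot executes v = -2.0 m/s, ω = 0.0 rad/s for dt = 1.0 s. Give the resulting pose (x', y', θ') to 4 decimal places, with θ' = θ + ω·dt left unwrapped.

(-1.0681, -3.4824, -2.8798)

θ' = -2.8798 + 0.0·1.0 = -2.8798
ω = 0 → straight: x' = -3 + -2.0·cos(-2.8798)·1.0 = -1.0681
y' = -4 + -2.0·sin(-2.8798)·1.0 = -3.4824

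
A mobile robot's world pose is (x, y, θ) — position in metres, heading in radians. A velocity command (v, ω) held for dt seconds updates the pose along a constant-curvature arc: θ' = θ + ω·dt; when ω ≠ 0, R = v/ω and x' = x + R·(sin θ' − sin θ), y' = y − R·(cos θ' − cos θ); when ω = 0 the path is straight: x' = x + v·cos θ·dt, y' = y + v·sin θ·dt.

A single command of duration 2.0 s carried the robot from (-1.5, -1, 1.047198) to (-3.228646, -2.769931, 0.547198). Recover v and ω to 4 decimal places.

Δθ = 0.547198 − 1.047198 = -0.500000
ω = Δθ/dt = -0.500000/2.0 = -0.2500
R = −Δy/(cos θ' − cos θ) = 5.0000
v = R·ω = 5.0000·-0.2500 = -1.2500

v = -1.2500, ω = -0.2500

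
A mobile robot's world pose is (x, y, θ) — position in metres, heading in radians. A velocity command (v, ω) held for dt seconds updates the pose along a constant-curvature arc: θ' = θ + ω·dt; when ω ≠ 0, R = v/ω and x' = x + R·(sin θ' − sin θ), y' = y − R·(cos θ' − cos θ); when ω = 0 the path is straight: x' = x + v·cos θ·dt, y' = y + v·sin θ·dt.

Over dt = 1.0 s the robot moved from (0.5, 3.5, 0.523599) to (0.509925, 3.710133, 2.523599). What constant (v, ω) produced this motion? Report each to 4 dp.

v = 0.2500, ω = 2.0000

Δθ = 2.523599 − 0.523599 = 2.000000
ω = Δθ/dt = 2.000000/1.0 = 2.0000
R = −Δy/(cos θ' − cos θ) = 0.1250
v = R·ω = 0.1250·2.0000 = 0.2500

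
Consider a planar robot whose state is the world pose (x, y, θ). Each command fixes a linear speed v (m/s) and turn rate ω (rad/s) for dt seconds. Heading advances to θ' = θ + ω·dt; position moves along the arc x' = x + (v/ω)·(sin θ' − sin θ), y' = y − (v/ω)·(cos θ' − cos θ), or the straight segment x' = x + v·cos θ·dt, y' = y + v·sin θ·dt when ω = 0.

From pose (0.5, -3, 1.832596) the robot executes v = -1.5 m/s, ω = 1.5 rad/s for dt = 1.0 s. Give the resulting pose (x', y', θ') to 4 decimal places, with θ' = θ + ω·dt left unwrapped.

θ' = 1.8326 + 1.5·1.0 = 3.3326
R = v/ω = -1.5/1.5 = -1.0000
x' = 0.5 + -1.0000·(sin 3.3326 − sin 1.8326) = 1.6558
y' = -3 − -1.0000·(cos 3.3326 − cos 1.8326) = -3.7230

(1.6558, -3.7230, 3.3326)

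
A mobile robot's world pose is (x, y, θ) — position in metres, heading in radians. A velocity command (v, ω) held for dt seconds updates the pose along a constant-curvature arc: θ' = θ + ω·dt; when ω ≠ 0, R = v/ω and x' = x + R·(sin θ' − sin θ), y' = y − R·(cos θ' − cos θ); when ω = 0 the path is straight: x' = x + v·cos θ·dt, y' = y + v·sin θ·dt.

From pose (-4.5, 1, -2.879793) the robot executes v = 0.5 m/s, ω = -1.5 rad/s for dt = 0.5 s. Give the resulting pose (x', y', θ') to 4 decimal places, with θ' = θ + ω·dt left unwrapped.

(-4.7426, 1.0276, -3.6298)

θ' = -2.8798 + -1.5·0.5 = -3.6298
R = v/ω = 0.5/-1.5 = -0.3333
x' = -4.5 + -0.3333·(sin -3.6298 − sin -2.8798) = -4.7426
y' = 1 − -0.3333·(cos -3.6298 − cos -2.8798) = 1.0276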